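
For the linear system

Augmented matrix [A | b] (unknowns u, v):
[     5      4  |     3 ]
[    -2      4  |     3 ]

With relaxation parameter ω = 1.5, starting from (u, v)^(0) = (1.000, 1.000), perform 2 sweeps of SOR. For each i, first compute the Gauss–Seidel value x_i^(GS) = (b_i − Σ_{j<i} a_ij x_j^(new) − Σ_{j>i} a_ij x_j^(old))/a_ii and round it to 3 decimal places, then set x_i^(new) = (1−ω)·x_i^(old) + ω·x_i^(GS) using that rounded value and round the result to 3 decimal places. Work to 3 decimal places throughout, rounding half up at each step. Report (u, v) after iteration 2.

Iteration 1:
  u: GS value = (3 - (4)·1.000) / (5) = -0.200;  u ← (1−ω)·1.000 + ω·-0.200 = -0.800
  v: GS value = (3 - (-2)·-0.800) / (4) = 0.350;  v ← (1−ω)·1.000 + ω·0.350 = 0.025
Iteration 2:
  u: GS value = (3 - (4)·0.025) / (5) = 0.580;  u ← (1−ω)·-0.800 + ω·0.580 = 1.270
  v: GS value = (3 - (-2)·1.270) / (4) = 1.385;  v ← (1−ω)·0.025 + ω·1.385 = 2.065

(1.270, 2.065)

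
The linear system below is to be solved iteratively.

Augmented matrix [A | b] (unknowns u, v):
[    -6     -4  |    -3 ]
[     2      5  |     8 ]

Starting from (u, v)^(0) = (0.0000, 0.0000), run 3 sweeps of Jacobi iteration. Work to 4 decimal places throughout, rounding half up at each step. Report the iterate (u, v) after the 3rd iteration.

(-0.4333, 1.8267)

Iteration 1:
  u = (-3 - (-4)·0.0000) / (-6) = 0.5000
  v = (8 - (2)·0.0000) / (5) = 1.6000
Iteration 2:
  u = (-3 - (-4)·1.6000) / (-6) = -0.5667
  v = (8 - (2)·0.5000) / (5) = 1.4000
Iteration 3:
  u = (-3 - (-4)·1.4000) / (-6) = -0.4333
  v = (8 - (2)·-0.5667) / (5) = 1.8267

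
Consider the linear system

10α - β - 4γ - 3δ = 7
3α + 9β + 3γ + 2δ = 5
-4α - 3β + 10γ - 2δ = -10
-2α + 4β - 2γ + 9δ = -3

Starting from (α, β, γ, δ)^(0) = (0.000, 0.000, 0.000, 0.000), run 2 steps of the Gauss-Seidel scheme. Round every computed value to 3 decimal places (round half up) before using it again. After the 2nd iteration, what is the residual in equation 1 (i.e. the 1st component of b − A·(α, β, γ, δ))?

Iteration 1:
  α = (7 - (-1)·0.000 - (-4)·0.000 - (-3)·0.000) / (10) = 0.700
  β = (5 - (3)·0.700 - (3)·0.000 - (2)·0.000) / (9) = 0.322
  γ = (-10 - (-4)·0.700 - (-3)·0.322 - (-2)·0.000) / (10) = -0.623
  δ = (-3 - (-2)·0.700 - (4)·0.322 - (-2)·-0.623) / (9) = -0.459
Iteration 2:
  α = (7 - (-1)·0.322 - (-4)·-0.623 - (-3)·-0.459) / (10) = 0.345
  β = (5 - (3)·0.345 - (3)·-0.623 - (2)·-0.459) / (9) = 0.750
  γ = (-10 - (-4)·0.345 - (-3)·0.750 - (-2)·-0.459) / (10) = -0.729
  δ = (-3 - (-2)·0.345 - (4)·0.750 - (-2)·-0.729) / (9) = -0.752
Residual b − A·x = (-0.872, 0.906, -0.584, 0.000)

-0.872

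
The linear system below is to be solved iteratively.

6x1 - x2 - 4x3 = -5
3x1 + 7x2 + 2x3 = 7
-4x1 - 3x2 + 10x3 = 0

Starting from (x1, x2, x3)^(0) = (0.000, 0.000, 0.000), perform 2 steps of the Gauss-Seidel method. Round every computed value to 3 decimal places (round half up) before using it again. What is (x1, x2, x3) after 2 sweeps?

Iteration 1:
  x1 = (-5 - (-1)·0.000 - (-4)·0.000) / (6) = -0.833
  x2 = (7 - (3)·-0.833 - (2)·0.000) / (7) = 1.357
  x3 = (0 - (-4)·-0.833 - (-3)·1.357) / (10) = 0.074
Iteration 2:
  x1 = (-5 - (-1)·1.357 - (-4)·0.074) / (6) = -0.558
  x2 = (7 - (3)·-0.558 - (2)·0.074) / (7) = 1.218
  x3 = (0 - (-4)·-0.558 - (-3)·1.218) / (10) = 0.142

(-0.558, 1.218, 0.142)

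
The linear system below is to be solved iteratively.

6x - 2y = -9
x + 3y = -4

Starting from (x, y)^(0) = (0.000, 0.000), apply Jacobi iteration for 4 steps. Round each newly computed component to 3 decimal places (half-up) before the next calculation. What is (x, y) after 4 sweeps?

Iteration 1:
  x = (-9 - (-2)·0.000) / (6) = -1.500
  y = (-4 - (1)·0.000) / (3) = -1.333
Iteration 2:
  x = (-9 - (-2)·-1.333) / (6) = -1.944
  y = (-4 - (1)·-1.500) / (3) = -0.833
Iteration 3:
  x = (-9 - (-2)·-0.833) / (6) = -1.778
  y = (-4 - (1)·-1.944) / (3) = -0.685
Iteration 4:
  x = (-9 - (-2)·-0.685) / (6) = -1.728
  y = (-4 - (1)·-1.778) / (3) = -0.741

(-1.728, -0.741)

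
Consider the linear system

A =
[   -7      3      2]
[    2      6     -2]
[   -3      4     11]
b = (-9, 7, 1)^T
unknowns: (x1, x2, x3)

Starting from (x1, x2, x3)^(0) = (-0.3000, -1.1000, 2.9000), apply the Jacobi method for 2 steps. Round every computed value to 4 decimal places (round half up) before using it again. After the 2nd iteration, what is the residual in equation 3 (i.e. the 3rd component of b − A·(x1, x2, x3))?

Iteration 1:
  x1 = (-9 - (3)·-1.1000 - (2)·2.9000) / (-7) = 1.6429
  x2 = (7 - (2)·-0.3000 - (-2)·2.9000) / (6) = 2.2333
  x3 = (1 - (-3)·-0.3000 - (4)·-1.1000) / (11) = 0.4091
Iteration 2:
  x1 = (-9 - (3)·2.2333 - (2)·0.4091) / (-7) = 2.3597
  x2 = (7 - (2)·1.6429 - (-2)·0.4091) / (6) = 0.7554
  x3 = (1 - (-3)·1.6429 - (4)·2.2333) / (11) = -0.2731
Residual b − A·x = (5.7979, -2.7980, 8.0616)

8.0616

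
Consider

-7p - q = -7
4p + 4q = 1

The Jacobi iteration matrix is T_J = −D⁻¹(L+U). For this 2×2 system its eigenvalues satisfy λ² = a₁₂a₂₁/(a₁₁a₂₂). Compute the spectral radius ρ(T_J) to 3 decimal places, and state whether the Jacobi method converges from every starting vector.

a₁₂a₂₁/(a₁₁a₂₂) = (-1)·(4) / ((-7)·(4)) = 0.142857
ρ = √|0.142857| = √0.142857 = 0.378
ρ < 1, so Jacobi converges

0.378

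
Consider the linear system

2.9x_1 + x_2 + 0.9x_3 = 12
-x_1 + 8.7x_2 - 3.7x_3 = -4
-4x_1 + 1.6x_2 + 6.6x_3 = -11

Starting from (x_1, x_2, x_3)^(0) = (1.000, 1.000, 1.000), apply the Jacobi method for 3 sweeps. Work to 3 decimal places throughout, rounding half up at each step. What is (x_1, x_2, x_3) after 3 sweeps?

(4.218, 0.240, 1.219)

Iteration 1:
  x_1 = (12 - (1)·1.000 - (0.9)·1.000) / (2.9) = 3.483
  x_2 = (-4 - (-1)·1.000 - (-3.7)·1.000) / (8.7) = 0.080
  x_3 = (-11 - (-4)·1.000 - (1.6)·1.000) / (6.6) = -1.303
Iteration 2:
  x_1 = (12 - (1)·0.080 - (0.9)·-1.303) / (2.9) = 4.515
  x_2 = (-4 - (-1)·3.483 - (-3.7)·-1.303) / (8.7) = -0.614
  x_3 = (-11 - (-4)·3.483 - (1.6)·0.080) / (6.6) = 0.425
Iteration 3:
  x_1 = (12 - (1)·-0.614 - (0.9)·0.425) / (2.9) = 4.218
  x_2 = (-4 - (-1)·4.515 - (-3.7)·0.425) / (8.7) = 0.240
  x_3 = (-11 - (-4)·4.515 - (1.6)·-0.614) / (6.6) = 1.219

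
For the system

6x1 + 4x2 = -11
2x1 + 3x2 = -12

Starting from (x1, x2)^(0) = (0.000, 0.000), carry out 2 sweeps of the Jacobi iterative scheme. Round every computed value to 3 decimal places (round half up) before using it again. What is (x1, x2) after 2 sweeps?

Iteration 1:
  x1 = (-11 - (4)·0.000) / (6) = -1.833
  x2 = (-12 - (2)·0.000) / (3) = -4.000
Iteration 2:
  x1 = (-11 - (4)·-4.000) / (6) = 0.833
  x2 = (-12 - (2)·-1.833) / (3) = -2.778

(0.833, -2.778)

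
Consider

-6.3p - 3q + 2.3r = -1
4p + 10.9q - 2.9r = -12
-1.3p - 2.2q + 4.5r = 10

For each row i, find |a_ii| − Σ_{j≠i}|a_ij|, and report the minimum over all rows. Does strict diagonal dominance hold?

1

row 1: |-6.3| − (3+2.3) = 1
row 2: |10.9| − (4+2.9) = 4
row 3: |4.5| − (1.3+2.2) = 1
minimum over rows = 1 → strictly diagonally dominant (convergence guaranteed)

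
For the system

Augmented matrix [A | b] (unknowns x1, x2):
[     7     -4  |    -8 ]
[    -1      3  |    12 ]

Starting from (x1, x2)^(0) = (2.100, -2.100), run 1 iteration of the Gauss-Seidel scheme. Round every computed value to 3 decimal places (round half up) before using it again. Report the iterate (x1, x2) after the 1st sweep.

(-2.343, 3.219)

Iteration 1:
  x1 = (-8 - (-4)·-2.100) / (7) = -2.343
  x2 = (12 - (-1)·-2.343) / (3) = 3.219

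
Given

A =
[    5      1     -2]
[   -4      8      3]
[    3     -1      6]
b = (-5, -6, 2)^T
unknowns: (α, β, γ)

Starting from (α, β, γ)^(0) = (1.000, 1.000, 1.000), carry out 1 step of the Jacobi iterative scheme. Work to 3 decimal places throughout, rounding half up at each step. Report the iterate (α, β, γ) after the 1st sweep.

Iteration 1:
  α = (-5 - (1)·1.000 - (-2)·1.000) / (5) = -0.800
  β = (-6 - (-4)·1.000 - (3)·1.000) / (8) = -0.625
  γ = (2 - (3)·1.000 - (-1)·1.000) / (6) = 0.000

(-0.800, -0.625, 0.000)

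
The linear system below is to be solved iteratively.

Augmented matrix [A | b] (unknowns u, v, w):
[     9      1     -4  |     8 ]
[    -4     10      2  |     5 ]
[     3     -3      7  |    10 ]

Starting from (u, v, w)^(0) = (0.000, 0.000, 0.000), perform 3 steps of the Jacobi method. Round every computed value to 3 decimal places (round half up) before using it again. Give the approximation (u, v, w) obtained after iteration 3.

Iteration 1:
  u = (8 - (1)·0.000 - (-4)·0.000) / (9) = 0.889
  v = (5 - (-4)·0.000 - (2)·0.000) / (10) = 0.500
  w = (10 - (3)·0.000 - (-3)·0.000) / (7) = 1.429
Iteration 2:
  u = (8 - (1)·0.500 - (-4)·1.429) / (9) = 1.468
  v = (5 - (-4)·0.889 - (2)·1.429) / (10) = 0.570
  w = (10 - (3)·0.889 - (-3)·0.500) / (7) = 1.262
Iteration 3:
  u = (8 - (1)·0.570 - (-4)·1.262) / (9) = 1.386
  v = (5 - (-4)·1.468 - (2)·1.262) / (10) = 0.835
  w = (10 - (3)·1.468 - (-3)·0.570) / (7) = 1.044

(1.386, 0.835, 1.044)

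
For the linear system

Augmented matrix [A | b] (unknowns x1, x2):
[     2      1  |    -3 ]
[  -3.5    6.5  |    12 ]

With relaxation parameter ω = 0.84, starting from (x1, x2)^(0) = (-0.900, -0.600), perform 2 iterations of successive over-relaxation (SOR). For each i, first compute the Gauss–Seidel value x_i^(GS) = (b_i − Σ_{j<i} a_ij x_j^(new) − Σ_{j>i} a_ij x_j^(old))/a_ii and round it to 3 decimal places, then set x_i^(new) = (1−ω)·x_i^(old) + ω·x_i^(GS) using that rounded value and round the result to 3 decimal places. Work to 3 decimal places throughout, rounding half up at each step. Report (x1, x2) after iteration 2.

Iteration 1:
  x1: GS value = (-3 - (1)·-0.600) / (2) = -1.200;  x1 ← (1−ω)·-0.900 + ω·-1.200 = -1.152
  x2: GS value = (12 - (-3.5)·-1.152) / (6.5) = 1.226;  x2 ← (1−ω)·-0.600 + ω·1.226 = 0.934
Iteration 2:
  x1: GS value = (-3 - (1)·0.934) / (2) = -1.967;  x1 ← (1−ω)·-1.152 + ω·-1.967 = -1.837
  x2: GS value = (12 - (-3.5)·-1.837) / (6.5) = 0.857;  x2 ← (1−ω)·0.934 + ω·0.857 = 0.869

(-1.837, 0.869)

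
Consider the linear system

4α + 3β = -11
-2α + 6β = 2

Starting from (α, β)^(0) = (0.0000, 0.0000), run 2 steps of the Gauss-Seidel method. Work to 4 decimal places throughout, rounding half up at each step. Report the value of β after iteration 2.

Iteration 1:
  α = (-11 - (3)·0.0000) / (4) = -2.7500
  β = (2 - (-2)·-2.7500) / (6) = -0.5833
Iteration 2:
  α = (-11 - (3)·-0.5833) / (4) = -2.3125
  β = (2 - (-2)·-2.3125) / (6) = -0.4375

-0.4375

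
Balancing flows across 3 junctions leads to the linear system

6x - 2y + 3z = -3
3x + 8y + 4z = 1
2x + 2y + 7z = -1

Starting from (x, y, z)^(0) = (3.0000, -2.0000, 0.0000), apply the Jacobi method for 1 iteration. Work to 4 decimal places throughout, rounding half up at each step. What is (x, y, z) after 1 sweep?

(-1.1667, -1.0000, -0.4286)

Iteration 1:
  x = (-3 - (-2)·-2.0000 - (3)·0.0000) / (6) = -1.1667
  y = (1 - (3)·3.0000 - (4)·0.0000) / (8) = -1.0000
  z = (-1 - (2)·3.0000 - (2)·-2.0000) / (7) = -0.4286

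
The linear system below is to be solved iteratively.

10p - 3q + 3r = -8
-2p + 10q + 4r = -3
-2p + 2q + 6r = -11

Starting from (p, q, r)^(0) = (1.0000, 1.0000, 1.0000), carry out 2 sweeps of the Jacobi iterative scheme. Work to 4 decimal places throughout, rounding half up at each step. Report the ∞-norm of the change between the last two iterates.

Iteration 1:
  p = (-8 - (-3)·1.0000 - (3)·1.0000) / (10) = -0.8000
  q = (-3 - (-2)·1.0000 - (4)·1.0000) / (10) = -0.5000
  r = (-11 - (-2)·1.0000 - (2)·1.0000) / (6) = -1.8333
Iteration 2:
  p = (-8 - (-3)·-0.5000 - (3)·-1.8333) / (10) = -0.4000
  q = (-3 - (-2)·-0.8000 - (4)·-1.8333) / (10) = 0.2733
  r = (-11 - (-2)·-0.8000 - (2)·-0.5000) / (6) = -1.9333
Change: (0.4000, 0.7733, -0.1000) → max |·| = 0.7733

0.7733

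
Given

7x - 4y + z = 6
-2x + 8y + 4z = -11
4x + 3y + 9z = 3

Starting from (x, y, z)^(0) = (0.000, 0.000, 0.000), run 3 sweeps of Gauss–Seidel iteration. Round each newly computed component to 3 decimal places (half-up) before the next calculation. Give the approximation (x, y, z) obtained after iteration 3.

Iteration 1:
  x = (6 - (-4)·0.000 - (1)·0.000) / (7) = 0.857
  y = (-11 - (-2)·0.857 - (4)·0.000) / (8) = -1.161
  z = (3 - (4)·0.857 - (3)·-1.161) / (9) = 0.339
Iteration 2:
  x = (6 - (-4)·-1.161 - (1)·0.339) / (7) = 0.145
  y = (-11 - (-2)·0.145 - (4)·0.339) / (8) = -1.508
  z = (3 - (4)·0.145 - (3)·-1.508) / (9) = 0.772
Iteration 3:
  x = (6 - (-4)·-1.508 - (1)·0.772) / (7) = -0.115
  y = (-11 - (-2)·-0.115 - (4)·0.772) / (8) = -1.790
  z = (3 - (4)·-0.115 - (3)·-1.790) / (9) = 0.981

(-0.115, -1.790, 0.981)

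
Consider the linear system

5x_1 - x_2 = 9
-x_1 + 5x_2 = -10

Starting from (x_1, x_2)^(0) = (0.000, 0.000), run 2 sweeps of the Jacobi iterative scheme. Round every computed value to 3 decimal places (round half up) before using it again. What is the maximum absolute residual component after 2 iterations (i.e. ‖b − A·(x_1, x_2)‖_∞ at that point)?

Iteration 1:
  x_1 = (9 - (-1)·0.000) / (5) = 1.800
  x_2 = (-10 - (-1)·0.000) / (5) = -2.000
Iteration 2:
  x_1 = (9 - (-1)·-2.000) / (5) = 1.400
  x_2 = (-10 - (-1)·1.800) / (5) = -1.640
Residual b − A·x = (0.360, -0.400); ∞-norm = 0.400

0.400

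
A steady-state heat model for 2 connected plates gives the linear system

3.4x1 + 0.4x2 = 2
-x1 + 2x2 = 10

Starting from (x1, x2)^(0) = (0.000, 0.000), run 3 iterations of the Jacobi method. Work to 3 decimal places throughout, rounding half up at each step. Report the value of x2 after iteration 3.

Iteration 1:
  x1 = (2 - (0.4)·0.000) / (3.4) = 0.588
  x2 = (10 - (-1)·0.000) / (2) = 5.000
Iteration 2:
  x1 = (2 - (0.4)·5.000) / (3.4) = 0.000
  x2 = (10 - (-1)·0.588) / (2) = 5.294
Iteration 3:
  x1 = (2 - (0.4)·5.294) / (3.4) = -0.035
  x2 = (10 - (-1)·0.000) / (2) = 5.000

5.000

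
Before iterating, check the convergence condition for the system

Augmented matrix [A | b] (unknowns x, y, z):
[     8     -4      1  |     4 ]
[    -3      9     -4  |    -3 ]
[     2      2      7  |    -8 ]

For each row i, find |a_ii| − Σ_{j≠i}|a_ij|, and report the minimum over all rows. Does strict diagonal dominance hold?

row 1: |8| − (4+1) = 3
row 2: |9| − (3+4) = 2
row 3: |7| − (2+2) = 3
minimum over rows = 2 → strictly diagonally dominant (convergence guaranteed)

2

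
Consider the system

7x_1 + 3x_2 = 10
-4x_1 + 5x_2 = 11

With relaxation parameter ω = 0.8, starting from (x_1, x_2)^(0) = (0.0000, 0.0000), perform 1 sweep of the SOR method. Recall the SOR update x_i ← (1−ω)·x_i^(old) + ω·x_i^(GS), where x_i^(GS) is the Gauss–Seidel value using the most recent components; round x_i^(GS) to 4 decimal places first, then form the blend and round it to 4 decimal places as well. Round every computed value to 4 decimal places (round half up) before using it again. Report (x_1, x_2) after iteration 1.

Iteration 1:
  x_1: GS value = (10 - (3)·0.0000) / (7) = 1.4286;  x_1 ← (1−ω)·0.0000 + ω·1.4286 = 1.1429
  x_2: GS value = (11 - (-4)·1.1429) / (5) = 3.1143;  x_2 ← (1−ω)·0.0000 + ω·3.1143 = 2.4914

(1.1429, 2.4914)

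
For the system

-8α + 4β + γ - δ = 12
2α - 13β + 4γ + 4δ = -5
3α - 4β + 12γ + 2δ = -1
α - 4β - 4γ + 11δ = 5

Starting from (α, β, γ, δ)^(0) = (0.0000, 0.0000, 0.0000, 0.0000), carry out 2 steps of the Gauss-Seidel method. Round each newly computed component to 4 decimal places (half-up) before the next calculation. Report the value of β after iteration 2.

Iteration 1:
  α = (12 - (4)·0.0000 - (1)·0.0000 - (-1)·0.0000) / (-8) = -1.5000
  β = (-5 - (2)·-1.5000 - (4)·0.0000 - (4)·0.0000) / (-13) = 0.1538
  γ = (-1 - (3)·-1.5000 - (-4)·0.1538 - (2)·0.0000) / (12) = 0.3429
  δ = (5 - (1)·-1.5000 - (-4)·0.1538 - (-4)·0.3429) / (11) = 0.7715
Iteration 2:
  α = (12 - (4)·0.1538 - (1)·0.3429 - (-1)·0.7715) / (-8) = -1.4767
  β = (-5 - (2)·-1.4767 - (4)·0.3429 - (4)·0.7715) / (-13) = 0.5003
  γ = (-1 - (3)·-1.4767 - (-4)·0.5003 - (2)·0.7715) / (12) = 0.3240
  δ = (5 - (1)·-1.4767 - (-4)·0.5003 - (-4)·0.3240) / (11) = 0.8885

0.5003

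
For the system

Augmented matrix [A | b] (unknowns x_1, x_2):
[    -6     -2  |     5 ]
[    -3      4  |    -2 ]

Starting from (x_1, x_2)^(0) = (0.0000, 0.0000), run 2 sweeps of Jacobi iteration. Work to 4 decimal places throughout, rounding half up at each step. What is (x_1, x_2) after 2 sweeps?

Iteration 1:
  x_1 = (5 - (-2)·0.0000) / (-6) = -0.8333
  x_2 = (-2 - (-3)·0.0000) / (4) = -0.5000
Iteration 2:
  x_1 = (5 - (-2)·-0.5000) / (-6) = -0.6667
  x_2 = (-2 - (-3)·-0.8333) / (4) = -1.1250

(-0.6667, -1.1250)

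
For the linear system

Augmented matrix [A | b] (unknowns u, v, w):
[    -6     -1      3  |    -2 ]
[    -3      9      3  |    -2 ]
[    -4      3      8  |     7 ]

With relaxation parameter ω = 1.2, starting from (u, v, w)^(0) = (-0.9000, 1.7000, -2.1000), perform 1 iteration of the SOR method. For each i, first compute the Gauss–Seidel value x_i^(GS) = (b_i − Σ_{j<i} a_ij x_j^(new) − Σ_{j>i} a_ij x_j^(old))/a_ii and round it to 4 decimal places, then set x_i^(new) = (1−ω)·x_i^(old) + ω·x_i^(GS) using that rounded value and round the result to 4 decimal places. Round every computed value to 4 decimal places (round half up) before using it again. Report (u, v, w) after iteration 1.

Iteration 1:
  u: GS value = (-2 - (-1)·1.7000 - (3)·-2.1000) / (-6) = -1.0000;  u ← (1−ω)·-0.9000 + ω·-1.0000 = -1.0200
  v: GS value = (-2 - (-3)·-1.0200 - (3)·-2.1000) / (9) = 0.1378;  v ← (1−ω)·1.7000 + ω·0.1378 = -0.1746
  w: GS value = (7 - (-4)·-1.0200 - (3)·-0.1746) / (8) = 0.4305;  w ← (1−ω)·-2.1000 + ω·0.4305 = 0.9366

(-1.0200, -0.1746, 0.9366)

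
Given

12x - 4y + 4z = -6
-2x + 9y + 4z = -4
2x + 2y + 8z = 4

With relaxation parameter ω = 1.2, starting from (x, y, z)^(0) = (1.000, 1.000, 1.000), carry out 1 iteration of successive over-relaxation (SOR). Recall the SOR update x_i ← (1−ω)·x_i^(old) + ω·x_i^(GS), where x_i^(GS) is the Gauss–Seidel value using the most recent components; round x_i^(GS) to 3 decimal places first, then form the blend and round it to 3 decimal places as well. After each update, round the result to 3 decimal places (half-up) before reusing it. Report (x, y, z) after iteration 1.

Iteration 1:
  x: GS value = (-6 - (-4)·1.000 - (4)·1.000) / (12) = -0.500;  x ← (1−ω)·1.000 + ω·-0.500 = -0.800
  y: GS value = (-4 - (-2)·-0.800 - (4)·1.000) / (9) = -1.067;  y ← (1−ω)·1.000 + ω·-1.067 = -1.480
  z: GS value = (4 - (2)·-0.800 - (2)·-1.480) / (8) = 1.070;  z ← (1−ω)·1.000 + ω·1.070 = 1.084

(-0.800, -1.480, 1.084)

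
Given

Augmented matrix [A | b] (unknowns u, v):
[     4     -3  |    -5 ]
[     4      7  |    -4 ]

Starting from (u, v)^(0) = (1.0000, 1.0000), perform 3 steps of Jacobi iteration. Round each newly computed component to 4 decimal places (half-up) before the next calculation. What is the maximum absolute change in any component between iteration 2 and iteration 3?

Iteration 1:
  u = (-5 - (-3)·1.0000) / (4) = -0.5000
  v = (-4 - (4)·1.0000) / (7) = -1.1429
Iteration 2:
  u = (-5 - (-3)·-1.1429) / (4) = -2.1072
  v = (-4 - (4)·-0.5000) / (7) = -0.2857
Iteration 3:
  u = (-5 - (-3)·-0.2857) / (4) = -1.4643
  v = (-4 - (4)·-2.1072) / (7) = 0.6327
Change: (0.6429, 0.9184) → max |·| = 0.9184

0.9184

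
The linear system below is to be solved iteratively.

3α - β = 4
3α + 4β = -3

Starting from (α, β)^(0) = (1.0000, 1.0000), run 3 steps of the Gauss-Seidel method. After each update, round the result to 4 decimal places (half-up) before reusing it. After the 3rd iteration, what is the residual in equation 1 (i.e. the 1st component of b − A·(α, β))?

Iteration 1:
  α = (4 - (-1)·1.0000) / (3) = 1.6667
  β = (-3 - (3)·1.6667) / (4) = -2.0000
Iteration 2:
  α = (4 - (-1)·-2.0000) / (3) = 0.6667
  β = (-3 - (3)·0.6667) / (4) = -1.2500
Iteration 3:
  α = (4 - (-1)·-1.2500) / (3) = 0.9167
  β = (-3 - (3)·0.9167) / (4) = -1.4375
Residual b − A·x = (-0.1876, -0.0001)

-0.1876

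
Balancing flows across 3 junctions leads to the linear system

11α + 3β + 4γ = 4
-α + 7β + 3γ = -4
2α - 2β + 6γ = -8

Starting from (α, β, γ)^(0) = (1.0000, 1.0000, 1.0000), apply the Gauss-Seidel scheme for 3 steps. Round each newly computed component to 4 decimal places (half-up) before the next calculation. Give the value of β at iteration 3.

Iteration 1:
  α = (4 - (3)·1.0000 - (4)·1.0000) / (11) = -0.2727
  β = (-4 - (-1)·-0.2727 - (3)·1.0000) / (7) = -1.0390
  γ = (-8 - (2)·-0.2727 - (-2)·-1.0390) / (6) = -1.5888
Iteration 2:
  α = (4 - (3)·-1.0390 - (4)·-1.5888) / (11) = 1.2247
  β = (-4 - (-1)·1.2247 - (3)·-1.5888) / (7) = 0.2844
  γ = (-8 - (2)·1.2247 - (-2)·0.2844) / (6) = -1.6468
Iteration 3:
  α = (4 - (3)·0.2844 - (4)·-1.6468) / (11) = 0.8849
  β = (-4 - (-1)·0.8849 - (3)·-1.6468) / (7) = 0.2608
  γ = (-8 - (2)·0.8849 - (-2)·0.2608) / (6) = -1.5414

0.2608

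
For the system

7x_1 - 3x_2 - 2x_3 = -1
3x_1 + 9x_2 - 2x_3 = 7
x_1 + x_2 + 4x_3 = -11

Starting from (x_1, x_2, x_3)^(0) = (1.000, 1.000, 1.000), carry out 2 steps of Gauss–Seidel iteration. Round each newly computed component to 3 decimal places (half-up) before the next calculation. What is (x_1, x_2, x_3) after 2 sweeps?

(-0.680, 0.317, -2.659)

Iteration 1:
  x_1 = (-1 - (-3)·1.000 - (-2)·1.000) / (7) = 0.571
  x_2 = (7 - (3)·0.571 - (-2)·1.000) / (9) = 0.810
  x_3 = (-11 - (1)·0.571 - (1)·0.810) / (4) = -3.095
Iteration 2:
  x_1 = (-1 - (-3)·0.810 - (-2)·-3.095) / (7) = -0.680
  x_2 = (7 - (3)·-0.680 - (-2)·-3.095) / (9) = 0.317
  x_3 = (-11 - (1)·-0.680 - (1)·0.317) / (4) = -2.659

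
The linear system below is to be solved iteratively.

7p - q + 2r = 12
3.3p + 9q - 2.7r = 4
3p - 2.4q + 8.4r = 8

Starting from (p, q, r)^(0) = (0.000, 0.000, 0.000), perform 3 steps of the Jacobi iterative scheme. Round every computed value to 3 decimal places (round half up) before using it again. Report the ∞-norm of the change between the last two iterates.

0.089

Iteration 1:
  p = (12 - (-1)·0.000 - (2)·0.000) / (7) = 1.714
  q = (4 - (3.3)·0.000 - (-2.7)·0.000) / (9) = 0.444
  r = (8 - (3)·0.000 - (-2.4)·0.000) / (8.4) = 0.952
Iteration 2:
  p = (12 - (-1)·0.444 - (2)·0.952) / (7) = 1.506
  q = (4 - (3.3)·1.714 - (-2.7)·0.952) / (9) = 0.102
  r = (8 - (3)·1.714 - (-2.4)·0.444) / (8.4) = 0.467
Iteration 3:
  p = (12 - (-1)·0.102 - (2)·0.467) / (7) = 1.595
  q = (4 - (3.3)·1.506 - (-2.7)·0.467) / (9) = 0.032
  r = (8 - (3)·1.506 - (-2.4)·0.102) / (8.4) = 0.444
Change: (0.089, -0.070, -0.023) → max |·| = 0.089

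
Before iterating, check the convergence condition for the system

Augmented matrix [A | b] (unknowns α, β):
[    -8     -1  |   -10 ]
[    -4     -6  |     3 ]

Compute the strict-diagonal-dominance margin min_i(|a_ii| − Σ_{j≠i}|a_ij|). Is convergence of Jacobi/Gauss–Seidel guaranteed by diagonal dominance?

2

row 1: |-8| − (1) = 7
row 2: |-6| − (4) = 2
minimum over rows = 2 → strictly diagonally dominant (convergence guaranteed)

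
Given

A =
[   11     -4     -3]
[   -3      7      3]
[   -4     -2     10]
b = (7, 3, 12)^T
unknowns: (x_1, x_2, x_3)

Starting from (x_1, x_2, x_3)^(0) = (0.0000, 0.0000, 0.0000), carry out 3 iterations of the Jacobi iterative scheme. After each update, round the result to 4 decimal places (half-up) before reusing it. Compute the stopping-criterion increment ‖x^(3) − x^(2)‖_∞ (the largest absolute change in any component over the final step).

0.1449

Iteration 1:
  x_1 = (7 - (-4)·0.0000 - (-3)·0.0000) / (11) = 0.6364
  x_2 = (3 - (-3)·0.0000 - (3)·0.0000) / (7) = 0.4286
  x_3 = (12 - (-4)·0.0000 - (-2)·0.0000) / (10) = 1.2000
Iteration 2:
  x_1 = (7 - (-4)·0.4286 - (-3)·1.2000) / (11) = 1.1195
  x_2 = (3 - (-3)·0.6364 - (3)·1.2000) / (7) = 0.1870
  x_3 = (12 - (-4)·0.6364 - (-2)·0.4286) / (10) = 1.5403
Iteration 3:
  x_1 = (7 - (-4)·0.1870 - (-3)·1.5403) / (11) = 1.1244
  x_2 = (3 - (-3)·1.1195 - (3)·1.5403) / (7) = 0.2482
  x_3 = (12 - (-4)·1.1195 - (-2)·0.1870) / (10) = 1.6852
Change: (0.0049, 0.0612, 0.1449) → max |·| = 0.1449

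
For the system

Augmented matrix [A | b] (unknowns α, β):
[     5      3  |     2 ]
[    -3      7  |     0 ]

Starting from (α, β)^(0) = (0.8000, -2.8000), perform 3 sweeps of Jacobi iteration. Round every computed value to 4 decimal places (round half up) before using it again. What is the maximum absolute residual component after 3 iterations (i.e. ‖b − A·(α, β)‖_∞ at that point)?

2.4241

Iteration 1:
  α = (2 - (3)·-2.8000) / (5) = 2.0800
  β = (0 - (-3)·0.8000) / (7) = 0.3429
Iteration 2:
  α = (2 - (3)·0.3429) / (5) = 0.1943
  β = (0 - (-3)·2.0800) / (7) = 0.8914
Iteration 3:
  α = (2 - (3)·0.8914) / (5) = -0.1348
  β = (0 - (-3)·0.1943) / (7) = 0.0833
Residual b − A·x = (2.4241, -0.9875); ∞-norm = 2.4241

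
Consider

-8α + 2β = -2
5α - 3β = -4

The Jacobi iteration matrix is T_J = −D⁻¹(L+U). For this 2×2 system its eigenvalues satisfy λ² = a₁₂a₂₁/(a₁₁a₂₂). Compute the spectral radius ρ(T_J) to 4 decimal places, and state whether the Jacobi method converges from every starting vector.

a₁₂a₂₁/(a₁₁a₂₂) = (2)·(5) / ((-8)·(-3)) = 0.416667
ρ = √|0.416667| = √0.416667 = 0.6455
ρ < 1, so Jacobi converges

0.6455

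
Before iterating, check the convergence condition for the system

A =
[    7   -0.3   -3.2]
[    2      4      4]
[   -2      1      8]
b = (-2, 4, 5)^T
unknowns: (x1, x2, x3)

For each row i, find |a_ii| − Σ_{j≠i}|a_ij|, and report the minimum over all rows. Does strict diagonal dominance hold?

-2

row 1: |7| − (0.3+3.2) = 3.5
row 2: |4| − (2+4) = -2
row 3: |8| − (2+1) = 5
minimum over rows = -2 → not strictly diagonally dominant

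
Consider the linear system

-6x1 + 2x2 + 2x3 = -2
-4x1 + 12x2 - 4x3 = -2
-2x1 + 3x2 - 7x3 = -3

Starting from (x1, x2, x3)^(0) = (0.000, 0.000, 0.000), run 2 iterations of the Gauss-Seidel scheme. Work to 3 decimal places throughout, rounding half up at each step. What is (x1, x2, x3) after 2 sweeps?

(0.418, 0.076, 0.342)

Iteration 1:
  x1 = (-2 - (2)·0.000 - (2)·0.000) / (-6) = 0.333
  x2 = (-2 - (-4)·0.333 - (-4)·0.000) / (12) = -0.056
  x3 = (-3 - (-2)·0.333 - (3)·-0.056) / (-7) = 0.309
Iteration 2:
  x1 = (-2 - (2)·-0.056 - (2)·0.309) / (-6) = 0.418
  x2 = (-2 - (-4)·0.418 - (-4)·0.309) / (12) = 0.076
  x3 = (-3 - (-2)·0.418 - (3)·0.076) / (-7) = 0.342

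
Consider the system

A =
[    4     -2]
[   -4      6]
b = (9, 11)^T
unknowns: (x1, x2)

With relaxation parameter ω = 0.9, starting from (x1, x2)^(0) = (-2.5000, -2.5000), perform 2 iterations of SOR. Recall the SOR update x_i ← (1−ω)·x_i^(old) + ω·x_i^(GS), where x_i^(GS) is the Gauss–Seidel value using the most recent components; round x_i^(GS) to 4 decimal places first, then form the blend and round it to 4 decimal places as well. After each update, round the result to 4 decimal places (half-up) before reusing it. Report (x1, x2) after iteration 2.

(2.8955, 3.5663)

Iteration 1:
  x1: GS value = (9 - (-2)·-2.5000) / (4) = 1.0000;  x1 ← (1−ω)·-2.5000 + ω·1.0000 = 0.6500
  x2: GS value = (11 - (-4)·0.6500) / (6) = 2.2667;  x2 ← (1−ω)·-2.5000 + ω·2.2667 = 1.7900
Iteration 2:
  x1: GS value = (9 - (-2)·1.7900) / (4) = 3.1450;  x1 ← (1−ω)·0.6500 + ω·3.1450 = 2.8955
  x2: GS value = (11 - (-4)·2.8955) / (6) = 3.7637;  x2 ← (1−ω)·1.7900 + ω·3.7637 = 3.5663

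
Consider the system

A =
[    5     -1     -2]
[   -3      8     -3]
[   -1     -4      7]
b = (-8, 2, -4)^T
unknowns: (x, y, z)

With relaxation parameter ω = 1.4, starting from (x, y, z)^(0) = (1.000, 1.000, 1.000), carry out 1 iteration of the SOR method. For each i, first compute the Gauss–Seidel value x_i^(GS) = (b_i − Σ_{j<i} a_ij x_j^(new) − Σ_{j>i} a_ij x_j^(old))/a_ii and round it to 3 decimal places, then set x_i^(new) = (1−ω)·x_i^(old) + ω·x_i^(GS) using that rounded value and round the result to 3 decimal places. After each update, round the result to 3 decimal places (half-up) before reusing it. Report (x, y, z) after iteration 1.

(-1.800, -0.470, -1.936)

Iteration 1:
  x: GS value = (-8 - (-1)·1.000 - (-2)·1.000) / (5) = -1.000;  x ← (1−ω)·1.000 + ω·-1.000 = -1.800
  y: GS value = (2 - (-3)·-1.800 - (-3)·1.000) / (8) = -0.050;  y ← (1−ω)·1.000 + ω·-0.050 = -0.470
  z: GS value = (-4 - (-1)·-1.800 - (-4)·-0.470) / (7) = -1.097;  z ← (1−ω)·1.000 + ω·-1.097 = -1.936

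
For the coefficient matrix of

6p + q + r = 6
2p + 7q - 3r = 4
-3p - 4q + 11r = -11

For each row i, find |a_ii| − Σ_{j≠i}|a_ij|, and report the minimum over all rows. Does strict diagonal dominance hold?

2

row 1: |6| − (1+1) = 4
row 2: |7| − (2+3) = 2
row 3: |11| − (3+4) = 4
minimum over rows = 2 → strictly diagonally dominant (convergence guaranteed)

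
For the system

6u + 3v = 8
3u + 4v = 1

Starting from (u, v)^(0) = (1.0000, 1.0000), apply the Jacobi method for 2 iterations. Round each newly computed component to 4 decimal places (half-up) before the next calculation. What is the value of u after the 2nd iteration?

Iteration 1:
  u = (8 - (3)·1.0000) / (6) = 0.8333
  v = (1 - (3)·1.0000) / (4) = -0.5000
Iteration 2:
  u = (8 - (3)·-0.5000) / (6) = 1.5833
  v = (1 - (3)·0.8333) / (4) = -0.3750

1.5833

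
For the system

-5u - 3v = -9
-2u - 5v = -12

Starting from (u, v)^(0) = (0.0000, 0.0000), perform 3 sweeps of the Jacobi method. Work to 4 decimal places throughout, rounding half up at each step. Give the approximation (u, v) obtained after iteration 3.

Iteration 1:
  u = (-9 - (-3)·0.0000) / (-5) = 1.8000
  v = (-12 - (-2)·0.0000) / (-5) = 2.4000
Iteration 2:
  u = (-9 - (-3)·2.4000) / (-5) = 0.3600
  v = (-12 - (-2)·1.8000) / (-5) = 1.6800
Iteration 3:
  u = (-9 - (-3)·1.6800) / (-5) = 0.7920
  v = (-12 - (-2)·0.3600) / (-5) = 2.2560

(0.7920, 2.2560)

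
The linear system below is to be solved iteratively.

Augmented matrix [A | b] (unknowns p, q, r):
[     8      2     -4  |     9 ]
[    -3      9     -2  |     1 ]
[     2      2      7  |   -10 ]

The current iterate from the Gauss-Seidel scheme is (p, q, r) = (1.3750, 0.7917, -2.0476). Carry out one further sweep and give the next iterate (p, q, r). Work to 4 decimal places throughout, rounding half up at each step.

(-0.0967, -0.3761, -1.2935)

One sweep:
  p = (9 - (2)·0.7917 - (-4)·-2.0476) / (8) = -0.0967
  q = (1 - (-3)·-0.0967 - (-2)·-2.0476) / (9) = -0.3761
  r = (-10 - (2)·-0.0967 - (2)·-0.3761) / (7) = -1.2935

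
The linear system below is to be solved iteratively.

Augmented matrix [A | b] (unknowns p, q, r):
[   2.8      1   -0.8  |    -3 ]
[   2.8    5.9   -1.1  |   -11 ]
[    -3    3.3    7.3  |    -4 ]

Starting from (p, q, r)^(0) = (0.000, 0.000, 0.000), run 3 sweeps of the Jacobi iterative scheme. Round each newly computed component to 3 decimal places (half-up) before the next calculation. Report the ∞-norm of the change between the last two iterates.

0.167

Iteration 1:
  p = (-3 - (1)·0.000 - (-0.8)·0.000) / (2.8) = -1.071
  q = (-11 - (2.8)·0.000 - (-1.1)·0.000) / (5.9) = -1.864
  r = (-4 - (-3)·0.000 - (3.3)·0.000) / (7.3) = -0.548
Iteration 2:
  p = (-3 - (1)·-1.864 - (-0.8)·-0.548) / (2.8) = -0.562
  q = (-11 - (2.8)·-1.071 - (-1.1)·-0.548) / (5.9) = -1.458
  r = (-4 - (-3)·-1.071 - (3.3)·-1.864) / (7.3) = -0.145
Iteration 3:
  p = (-3 - (1)·-1.458 - (-0.8)·-0.145) / (2.8) = -0.592
  q = (-11 - (2.8)·-0.562 - (-1.1)·-0.145) / (5.9) = -1.625
  r = (-4 - (-3)·-0.562 - (3.3)·-1.458) / (7.3) = -0.120
Change: (-0.030, -0.167, 0.025) → max |·| = 0.167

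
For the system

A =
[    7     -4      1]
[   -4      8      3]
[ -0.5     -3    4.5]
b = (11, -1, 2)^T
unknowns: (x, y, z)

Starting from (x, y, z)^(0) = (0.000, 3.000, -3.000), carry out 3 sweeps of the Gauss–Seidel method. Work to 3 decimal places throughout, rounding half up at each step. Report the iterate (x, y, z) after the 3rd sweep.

(1.580, 0.320, 0.833)

Iteration 1:
  x = (11 - (-4)·3.000 - (1)·-3.000) / (7) = 3.714
  y = (-1 - (-4)·3.714 - (3)·-3.000) / (8) = 2.857
  z = (2 - (-0.5)·3.714 - (-3)·2.857) / (4.5) = 2.762
Iteration 2:
  x = (11 - (-4)·2.857 - (1)·2.762) / (7) = 2.809
  y = (-1 - (-4)·2.809 - (3)·2.762) / (8) = 0.244
  z = (2 - (-0.5)·2.809 - (-3)·0.244) / (4.5) = 0.919
Iteration 3:
  x = (11 - (-4)·0.244 - (1)·0.919) / (7) = 1.580
  y = (-1 - (-4)·1.580 - (3)·0.919) / (8) = 0.320
  z = (2 - (-0.5)·1.580 - (-3)·0.320) / (4.5) = 0.833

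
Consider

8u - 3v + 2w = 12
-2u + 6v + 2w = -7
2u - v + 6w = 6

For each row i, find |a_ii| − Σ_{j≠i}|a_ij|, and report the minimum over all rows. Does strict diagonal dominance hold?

row 1: |8| − (3+2) = 3
row 2: |6| − (2+2) = 2
row 3: |6| − (2+1) = 3
minimum over rows = 2 → strictly diagonally dominant (convergence guaranteed)

2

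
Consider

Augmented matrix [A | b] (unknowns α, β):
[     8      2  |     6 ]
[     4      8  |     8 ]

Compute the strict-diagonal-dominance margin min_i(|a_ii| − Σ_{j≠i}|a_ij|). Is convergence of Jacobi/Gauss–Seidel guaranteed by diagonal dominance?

row 1: |8| − (2) = 6
row 2: |8| − (4) = 4
minimum over rows = 4 → strictly diagonally dominant (convergence guaranteed)

4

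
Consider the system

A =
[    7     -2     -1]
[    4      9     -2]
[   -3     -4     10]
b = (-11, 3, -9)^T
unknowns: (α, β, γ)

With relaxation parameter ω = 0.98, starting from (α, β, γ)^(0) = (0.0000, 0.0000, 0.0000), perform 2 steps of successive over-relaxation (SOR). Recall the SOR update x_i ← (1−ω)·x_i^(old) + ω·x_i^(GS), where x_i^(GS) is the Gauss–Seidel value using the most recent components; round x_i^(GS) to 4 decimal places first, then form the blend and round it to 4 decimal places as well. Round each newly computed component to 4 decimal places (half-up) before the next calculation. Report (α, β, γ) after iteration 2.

Iteration 1:
  α: GS value = (-11 - (-2)·0.0000 - (-1)·0.0000) / (7) = -1.5714;  α ← (1−ω)·0.0000 + ω·-1.5714 = -1.5400
  β: GS value = (3 - (4)·-1.5400 - (-2)·0.0000) / (9) = 1.0178;  β ← (1−ω)·0.0000 + ω·1.0178 = 0.9974
  γ: GS value = (-9 - (-3)·-1.5400 - (-4)·0.9974) / (10) = -0.9630;  γ ← (1−ω)·0.0000 + ω·-0.9630 = -0.9437
Iteration 2:
  α: GS value = (-11 - (-2)·0.9974 - (-1)·-0.9437) / (7) = -1.4213;  α ← (1−ω)·-1.5400 + ω·-1.4213 = -1.4237
  β: GS value = (3 - (4)·-1.4237 - (-2)·-0.9437) / (9) = 0.7564;  β ← (1−ω)·0.9974 + ω·0.7564 = 0.7612
  γ: GS value = (-9 - (-3)·-1.4237 - (-4)·0.7612) / (10) = -1.0226;  γ ← (1−ω)·-0.9437 + ω·-1.0226 = -1.0210

(-1.4237, 0.7612, -1.0210)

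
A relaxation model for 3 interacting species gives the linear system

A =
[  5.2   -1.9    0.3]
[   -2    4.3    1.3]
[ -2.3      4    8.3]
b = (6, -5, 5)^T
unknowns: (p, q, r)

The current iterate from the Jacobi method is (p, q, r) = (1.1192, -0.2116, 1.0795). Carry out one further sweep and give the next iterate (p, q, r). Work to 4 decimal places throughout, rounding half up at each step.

(1.0143, -0.9686, 1.0145)

One sweep:
  p = (6 - (-1.9)·-0.2116 - (0.3)·1.0795) / (5.2) = 1.0143
  q = (-5 - (-2)·1.1192 - (1.3)·1.0795) / (4.3) = -0.9686
  r = (5 - (-2.3)·1.1192 - (4)·-0.2116) / (8.3) = 1.0145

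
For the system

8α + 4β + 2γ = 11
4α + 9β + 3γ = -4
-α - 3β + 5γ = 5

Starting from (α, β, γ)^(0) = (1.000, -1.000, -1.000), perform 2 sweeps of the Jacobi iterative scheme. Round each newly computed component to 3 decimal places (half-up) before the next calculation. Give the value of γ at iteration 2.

1.091

Iteration 1:
  α = (11 - (4)·-1.000 - (2)·-1.000) / (8) = 2.125
  β = (-4 - (4)·1.000 - (3)·-1.000) / (9) = -0.556
  γ = (5 - (-1)·1.000 - (-3)·-1.000) / (5) = 0.600
Iteration 2:
  α = (11 - (4)·-0.556 - (2)·0.600) / (8) = 1.503
  β = (-4 - (4)·2.125 - (3)·0.600) / (9) = -1.589
  γ = (5 - (-1)·2.125 - (-3)·-0.556) / (5) = 1.091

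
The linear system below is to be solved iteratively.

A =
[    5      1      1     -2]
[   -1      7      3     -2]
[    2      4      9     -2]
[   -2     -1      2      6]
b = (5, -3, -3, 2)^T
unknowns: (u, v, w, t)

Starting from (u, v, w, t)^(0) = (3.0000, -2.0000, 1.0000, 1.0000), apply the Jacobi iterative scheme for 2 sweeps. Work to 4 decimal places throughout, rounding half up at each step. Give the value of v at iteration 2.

Iteration 1:
  u = (5 - (1)·-2.0000 - (1)·1.0000 - (-2)·1.0000) / (5) = 1.6000
  v = (-3 - (-1)·3.0000 - (3)·1.0000 - (-2)·1.0000) / (7) = -0.1429
  w = (-3 - (2)·3.0000 - (4)·-2.0000 - (-2)·1.0000) / (9) = 0.1111
  t = (2 - (-2)·3.0000 - (-1)·-2.0000 - (2)·1.0000) / (6) = 0.6667
Iteration 2:
  u = (5 - (1)·-0.1429 - (1)·0.1111 - (-2)·0.6667) / (5) = 1.2730
  v = (-3 - (-1)·1.6000 - (3)·0.1111 - (-2)·0.6667) / (7) = -0.0571
  w = (-3 - (2)·1.6000 - (4)·-0.1429 - (-2)·0.6667) / (9) = -0.4772
  t = (2 - (-2)·1.6000 - (-1)·-0.1429 - (2)·0.1111) / (6) = 0.8058

-0.0571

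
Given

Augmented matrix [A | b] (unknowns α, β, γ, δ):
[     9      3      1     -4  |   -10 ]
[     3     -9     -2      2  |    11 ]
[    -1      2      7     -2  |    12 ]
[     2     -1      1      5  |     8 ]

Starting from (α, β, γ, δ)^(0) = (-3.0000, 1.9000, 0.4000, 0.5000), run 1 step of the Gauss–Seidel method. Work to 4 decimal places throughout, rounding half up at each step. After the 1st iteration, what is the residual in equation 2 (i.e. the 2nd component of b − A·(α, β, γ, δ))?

1.5367

Iteration 1:
  α = (-10 - (3)·1.9000 - (1)·0.4000 - (-4)·0.5000) / (9) = -1.5667
  β = (11 - (3)·-1.5667 - (-2)·0.4000 - (2)·0.5000) / (-9) = -1.7222
  γ = (12 - (-1)·-1.5667 - (2)·-1.7222 - (-2)·0.5000) / (7) = 2.1254
  δ = (8 - (2)·-1.5667 - (-1)·-1.7222 - (1)·2.1254) / (5) = 1.4572
Residual b − A·x = (12.9703, 1.5367, 1.9143, -0.0002)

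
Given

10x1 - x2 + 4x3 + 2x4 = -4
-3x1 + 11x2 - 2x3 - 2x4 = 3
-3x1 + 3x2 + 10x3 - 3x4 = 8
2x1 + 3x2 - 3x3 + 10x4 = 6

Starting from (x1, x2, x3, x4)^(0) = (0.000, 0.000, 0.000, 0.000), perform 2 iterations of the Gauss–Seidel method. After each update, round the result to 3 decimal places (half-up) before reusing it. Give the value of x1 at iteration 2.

Iteration 1:
  x1 = (-4 - (-1)·0.000 - (4)·0.000 - (2)·0.000) / (10) = -0.400
  x2 = (3 - (-3)·-0.400 - (-2)·0.000 - (-2)·0.000) / (11) = 0.164
  x3 = (8 - (-3)·-0.400 - (3)·0.164 - (-3)·0.000) / (10) = 0.631
  x4 = (6 - (2)·-0.400 - (3)·0.164 - (-3)·0.631) / (10) = 0.820
Iteration 2:
  x1 = (-4 - (-1)·0.164 - (4)·0.631 - (2)·0.820) / (10) = -0.800
  x2 = (3 - (-3)·-0.800 - (-2)·0.631 - (-2)·0.820) / (11) = 0.318
  x3 = (8 - (-3)·-0.800 - (3)·0.318 - (-3)·0.820) / (10) = 0.711
  x4 = (6 - (2)·-0.800 - (3)·0.318 - (-3)·0.711) / (10) = 0.878

-0.800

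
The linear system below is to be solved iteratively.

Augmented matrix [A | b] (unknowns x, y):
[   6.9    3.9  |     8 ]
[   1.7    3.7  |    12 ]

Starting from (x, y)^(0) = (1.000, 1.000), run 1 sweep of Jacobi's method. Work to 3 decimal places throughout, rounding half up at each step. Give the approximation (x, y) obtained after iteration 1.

Iteration 1:
  x = (8 - (3.9)·1.000) / (6.9) = 0.594
  y = (12 - (1.7)·1.000) / (3.7) = 2.784

(0.594, 2.784)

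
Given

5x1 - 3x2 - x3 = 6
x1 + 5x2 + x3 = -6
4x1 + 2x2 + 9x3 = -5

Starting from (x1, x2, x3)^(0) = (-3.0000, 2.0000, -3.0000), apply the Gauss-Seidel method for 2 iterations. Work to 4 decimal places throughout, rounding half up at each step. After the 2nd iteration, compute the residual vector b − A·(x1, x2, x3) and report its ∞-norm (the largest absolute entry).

0.6442

Iteration 1:
  x1 = (6 - (-3)·2.0000 - (-1)·-3.0000) / (5) = 1.8000
  x2 = (-6 - (1)·1.8000 - (1)·-3.0000) / (5) = -0.9600
  x3 = (-5 - (4)·1.8000 - (2)·-0.9600) / (9) = -1.1422
Iteration 2:
  x1 = (6 - (-3)·-0.9600 - (-1)·-1.1422) / (5) = 0.3956
  x2 = (-6 - (1)·0.3956 - (1)·-1.1422) / (5) = -1.0507
  x3 = (-5 - (4)·0.3956 - (2)·-1.0507) / (9) = -0.4979
Residual b − A·x = (0.3720, -0.6442, 0.0001); ∞-norm = 0.6442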